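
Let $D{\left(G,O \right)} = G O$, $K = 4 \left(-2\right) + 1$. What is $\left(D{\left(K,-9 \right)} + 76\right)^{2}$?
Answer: $19321$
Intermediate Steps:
$K = -7$ ($K = -8 + 1 = -7$)
$\left(D{\left(K,-9 \right)} + 76\right)^{2} = \left(\left(-7\right) \left(-9\right) + 76\right)^{2} = \left(63 + 76\right)^{2} = 139^{2} = 19321$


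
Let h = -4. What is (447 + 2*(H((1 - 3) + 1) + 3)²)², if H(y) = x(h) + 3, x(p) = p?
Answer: 207025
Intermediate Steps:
H(y) = -1 (H(y) = -4 + 3 = -1)
(447 + 2*(H((1 - 3) + 1) + 3)²)² = (447 + 2*(-1 + 3)²)² = (447 + 2*2²)² = (447 + 2*4)² = (447 + 8)² = 455² = 207025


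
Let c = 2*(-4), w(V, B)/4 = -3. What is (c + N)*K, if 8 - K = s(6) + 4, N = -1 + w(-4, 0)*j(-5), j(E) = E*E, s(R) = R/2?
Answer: -309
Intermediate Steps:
w(V, B) = -12 (w(V, B) = 4*(-3) = -12)
c = -8
s(R) = R/2 (s(R) = R*(1/2) = R/2)
j(E) = E**2
N = -301 (N = -1 - 12*(-5)**2 = -1 - 12*25 = -1 - 300 = -301)
K = 1 (K = 8 - ((1/2)*6 + 4) = 8 - (3 + 4) = 8 - 1*7 = 8 - 7 = 1)
(c + N)*K = (-8 - 301)*1 = -309*1 = -309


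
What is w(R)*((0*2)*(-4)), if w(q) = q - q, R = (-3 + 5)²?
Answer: 0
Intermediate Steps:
R = 4 (R = 2² = 4)
w(q) = 0
w(R)*((0*2)*(-4)) = 0*((0*2)*(-4)) = 0*(0*(-4)) = 0*0 = 0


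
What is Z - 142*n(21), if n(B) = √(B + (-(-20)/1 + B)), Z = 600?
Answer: 600 - 142*√62 ≈ -518.11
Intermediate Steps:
n(B) = √(20 + 2*B) (n(B) = √(B + (-(-20) + B)) = √(B + (-5*(-4) + B)) = √(B + (20 + B)) = √(20 + 2*B))
Z - 142*n(21) = 600 - 142*√(20 + 2*21) = 600 - 142*√(20 + 42) = 600 - 142*√62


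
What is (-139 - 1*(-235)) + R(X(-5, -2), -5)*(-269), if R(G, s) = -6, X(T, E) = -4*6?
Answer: 1710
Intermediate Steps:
X(T, E) = -24
(-139 - 1*(-235)) + R(X(-5, -2), -5)*(-269) = (-139 - 1*(-235)) - 6*(-269) = (-139 + 235) + 1614 = 96 + 1614 = 1710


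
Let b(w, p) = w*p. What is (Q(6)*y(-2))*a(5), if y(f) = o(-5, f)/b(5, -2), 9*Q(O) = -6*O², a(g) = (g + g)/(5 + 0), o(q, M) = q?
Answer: -24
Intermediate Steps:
b(w, p) = p*w
a(g) = 2*g/5 (a(g) = (2*g)/5 = (2*g)*(⅕) = 2*g/5)
Q(O) = -2*O²/3 (Q(O) = (-6*O²)/9 = -2*O²/3)
y(f) = ½ (y(f) = -5/((-2*5)) = -5/(-10) = -5*(-⅒) = ½)
(Q(6)*y(-2))*a(5) = (-⅔*6²*(½))*((⅖)*5) = (-⅔*36*(½))*2 = -24*½*2 = -12*2 = -24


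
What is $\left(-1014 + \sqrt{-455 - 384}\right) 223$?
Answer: $-226122 + 223 i \sqrt{839} \approx -2.2612 \cdot 10^{5} + 6459.3 i$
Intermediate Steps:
$\left(-1014 + \sqrt{-455 - 384}\right) 223 = \left(-1014 + \sqrt{-839}\right) 223 = \left(-1014 + i \sqrt{839}\right) 223 = -226122 + 223 i \sqrt{839}$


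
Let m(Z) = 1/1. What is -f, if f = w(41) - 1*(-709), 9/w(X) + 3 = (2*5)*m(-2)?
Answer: -4972/7 ≈ -710.29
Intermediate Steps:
m(Z) = 1
w(X) = 9/7 (w(X) = 9/(-3 + (2*5)*1) = 9/(-3 + 10*1) = 9/(-3 + 10) = 9/7)
f = 4972/7 (f = 9/7 - 1*(-709) = 9/7 + 709 = 4972/7 ≈ 710.29)
-f = -1*4972/7 = -4972/7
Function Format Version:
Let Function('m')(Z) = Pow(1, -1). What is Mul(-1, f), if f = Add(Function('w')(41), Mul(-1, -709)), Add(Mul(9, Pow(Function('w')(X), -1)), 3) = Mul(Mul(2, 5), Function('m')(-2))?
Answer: Rational(-4972, 7) ≈ -710.29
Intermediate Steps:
Function('m')(Z) = 1
Function('w')(X) = Rational(9, 7) (Function('w')(X) = Mul(9, Pow(Add(-3, Mul(Mul(2, 5), 1)), -1)) = Mul(9, Pow(Add(-3, Mul(10, 1)), -1)) = Mul(9, Pow(Add(-3, 10), -1)) = Mul(9, Pow(7, -1)) = Mul(9, Rational(1, 7)) = Rational(9, 7))
f = Rational(4972, 7) (f = Add(Rational(9, 7), Mul(-1, -709)) = Add(Rational(9, 7), 709) = Rational(4972, 7) ≈ 710.29)
Mul(-1, f) = Mul(-1, Rational(4972, 7)) = Rational(-4972, 7)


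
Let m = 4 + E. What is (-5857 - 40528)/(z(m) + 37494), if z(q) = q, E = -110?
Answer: -46385/37388 ≈ -1.2406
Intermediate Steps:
m = -106 (m = 4 - 110 = -106)
(-5857 - 40528)/(z(m) + 37494) = (-5857 - 40528)/(-106 + 37494) = -46385/37388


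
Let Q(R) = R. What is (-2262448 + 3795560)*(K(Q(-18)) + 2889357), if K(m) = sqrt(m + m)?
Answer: 4429707888984 + 9198672*I ≈ 4.4297e+12 + 9.1987e+6*I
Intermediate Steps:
K(m) = sqrt(2)*sqrt(m) (K(m) = sqrt(2*m) = sqrt(2)*sqrt(m))
(-2262448 + 3795560)*(K(Q(-18)) + 2889357) = (-2262448 + 3795560)*(sqrt(2)*sqrt(-18) + 2889357) = 1533112*(sqrt(2)*(3*I*sqrt(2)) + 2889357) = 1533112*(6*I + 2889357) = 1533112*(2889357 + 6*I) = 4429707888984 + 9198672*I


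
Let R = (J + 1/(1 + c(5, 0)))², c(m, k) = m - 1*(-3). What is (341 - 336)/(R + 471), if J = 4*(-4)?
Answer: 81/11720 ≈ 0.0069113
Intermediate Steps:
c(m, k) = 3 + m (c(m, k) = m + 3 = 3 + m)
J = -16
R = 20449/81 (R = (-16 + 1/(1 + (3 + 5)))² = (-16 + 1/(1 + 8))² = (-16 + 1/9)² = (-16 + ⅑)² = (-143/9)² = 20449/81 ≈ 252.46)
(341 - 336)/(R + 471) = (341 - 336)/(20449/81 + 471) = 5/(58600/81) = 5*(81/58600) = 81/11720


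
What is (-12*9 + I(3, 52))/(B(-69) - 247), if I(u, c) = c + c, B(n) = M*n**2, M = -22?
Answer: 4/104989 ≈ 3.8099e-5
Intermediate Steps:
B(n) = -22*n**2
I(u, c) = 2*c
(-12*9 + I(3, 52))/(B(-69) - 247) = (-12*9 + 2*52)/(-22*(-69)**2 - 247) = (-108 + 104)/(-22*4761 - 247) = -4/(-104742 - 247) = -4/(-104989) = -4*(-1/104989) = 4/104989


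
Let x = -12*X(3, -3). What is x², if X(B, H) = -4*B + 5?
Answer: 7056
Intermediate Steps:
X(B, H) = 5 - 4*B
x = 84 (x = -12*(5 - 4*3) = -12*(5 - 12) = -12*(-7) = 84)
x² = 84² = 7056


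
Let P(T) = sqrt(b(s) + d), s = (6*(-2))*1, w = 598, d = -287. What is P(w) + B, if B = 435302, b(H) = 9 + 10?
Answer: 435302 + 2*I*sqrt(67) ≈ 4.353e+5 + 16.371*I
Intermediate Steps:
s = -12 (s = -12*1 = -12)
b(H) = 19
P(T) = 2*I*sqrt(67) (P(T) = sqrt(19 - 287) = sqrt(-268) = 2*I*sqrt(67))
P(w) + B = 2*I*sqrt(67) + 435302 = 435302 + 2*I*sqrt(67)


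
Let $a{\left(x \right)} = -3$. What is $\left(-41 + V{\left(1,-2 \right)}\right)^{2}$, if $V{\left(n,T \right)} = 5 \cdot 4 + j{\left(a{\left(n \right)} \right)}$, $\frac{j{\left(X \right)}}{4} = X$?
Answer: $1089$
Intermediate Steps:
$j{\left(X \right)} = 4 X$
$V{\left(n,T \right)} = 8$ ($V{\left(n,T \right)} = 5 \cdot 4 + 4 \left(-3\right) = 20 - 12 = 8$)
$\left(-41 + V{\left(1,-2 \right)}\right)^{2} = \left(-41 + 8\right)^{2} = \left(-33\right)^{2} = 1089$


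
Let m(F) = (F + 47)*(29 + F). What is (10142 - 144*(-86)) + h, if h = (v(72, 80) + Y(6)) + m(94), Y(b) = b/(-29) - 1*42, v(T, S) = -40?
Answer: 1153817/29 ≈ 39787.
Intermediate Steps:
m(F) = (29 + F)*(47 + F) (m(F) = (47 + F)*(29 + F) = (29 + F)*(47 + F))
Y(b) = -42 - b/29 (Y(b) = b*(-1/29) - 42 = -b/29 - 42 = -42 - b/29)
h = 500563/29 (h = (-40 + (-42 - 1/29*6)) + (1363 + 94**2 + 76*94) = (-40 + (-42 - 6/29)) + (1363 + 8836 + 7144) = (-40 - 1224/29) + 17343 = -2384/29 + 17343 = 500563/29 ≈ 17261.)
(10142 - 144*(-86)) + h = (10142 - 144*(-86)) + 500563/29 = (10142 + 12384) + 500563/29 = 22526 + 500563/29 = 1153817/29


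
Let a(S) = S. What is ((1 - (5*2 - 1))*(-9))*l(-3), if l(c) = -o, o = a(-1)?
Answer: 72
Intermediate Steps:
o = -1
l(c) = 1 (l(c) = -1*(-1) = 1)
((1 - (5*2 - 1))*(-9))*l(-3) = ((1 - (5*2 - 1))*(-9))*1 = ((1 - (10 - 1))*(-9))*1 = ((1 - 1*9)*(-9))*1 = ((1 - 9)*(-9))*1 = -8*(-9)*1 = 72*1 = 72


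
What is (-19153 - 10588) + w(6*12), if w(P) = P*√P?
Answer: -29741 + 432*√2 ≈ -29130.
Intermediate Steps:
w(P) = P^(3/2)
(-19153 - 10588) + w(6*12) = (-19153 - 10588) + (6*12)^(3/2) = -29741 + 72^(3/2) = -29741 + 432*√2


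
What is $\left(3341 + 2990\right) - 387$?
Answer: $5944$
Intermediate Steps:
$\left(3341 + 2990\right) - 387 = 6331 - 387 = 5944$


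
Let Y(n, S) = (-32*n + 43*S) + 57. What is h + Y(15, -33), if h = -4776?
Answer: -6618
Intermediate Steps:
Y(n, S) = 57 - 32*n + 43*S
h + Y(15, -33) = -4776 + (57 - 32*15 + 43*(-33)) = -4776 + (57 - 480 - 1419) = -4776 - 1842 = -6618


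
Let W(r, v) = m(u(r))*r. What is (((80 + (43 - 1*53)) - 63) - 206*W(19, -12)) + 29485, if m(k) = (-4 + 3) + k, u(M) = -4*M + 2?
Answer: 323042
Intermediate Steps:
u(M) = 2 - 4*M
m(k) = -1 + k
W(r, v) = r*(1 - 4*r) (W(r, v) = (-1 + (2 - 4*r))*r = (1 - 4*r)*r = r*(1 - 4*r))
(((80 + (43 - 1*53)) - 63) - 206*W(19, -12)) + 29485 = (((80 + (43 - 1*53)) - 63) - 3914*(1 - 4*19)) + 29485 = (((80 + (43 - 53)) - 63) - 3914*(1 - 76)) + 29485 = (((80 - 10) - 63) - 3914*(-75)) + 29485 = ((70 - 63) - 206*(-1425)) + 29485 = (7 + 293550) + 29485 = 293557 + 29485 = 323042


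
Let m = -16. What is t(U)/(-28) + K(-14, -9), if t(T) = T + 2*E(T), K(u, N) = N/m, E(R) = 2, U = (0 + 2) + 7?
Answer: 11/112 ≈ 0.098214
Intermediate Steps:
U = 9 (U = 2 + 7 = 9)
K(u, N) = -N/16 (K(u, N) = N/(-16) = N*(-1/16) = -N/16)
t(T) = 4 + T (t(T) = T + 2*2 = T + 4 = 4 + T)
t(U)/(-28) + K(-14, -9) = (4 + 9)/(-28) - 1/16*(-9) = -1/28*13 + 9/16 = -13/28 + 9/16 = 11/112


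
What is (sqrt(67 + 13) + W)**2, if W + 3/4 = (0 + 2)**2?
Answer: 1449/16 + 26*sqrt(5) ≈ 148.70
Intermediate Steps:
W = 13/4 (W = -3/4 + (0 + 2)**2 = -3/4 + 2**2 = -3/4 + 4 = 13/4 ≈ 3.2500)
(sqrt(67 + 13) + W)**2 = (sqrt(67 + 13) + 13/4)**2 = (sqrt(80) + 13/4)**2 = (4*sqrt(5) + 13/4)**2 = (13/4 + 4*sqrt(5))**2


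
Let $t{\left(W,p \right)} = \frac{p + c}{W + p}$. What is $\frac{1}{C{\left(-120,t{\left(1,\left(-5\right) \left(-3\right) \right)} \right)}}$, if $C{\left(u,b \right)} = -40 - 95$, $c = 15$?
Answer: $- \frac{1}{135} \approx -0.0074074$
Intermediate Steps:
$t{\left(W,p \right)} = \frac{15 + p}{W + p}$ ($t{\left(W,p \right)} = \frac{p + 15}{W + p} = \frac{15 + p}{W + p}$)
$C{\left(u,b \right)} = -135$
$\frac{1}{C{\left(-120,t{\left(1,\left(-5\right) \left(-3\right) \right)} \right)}} = \frac{1}{-135} = - \frac{1}{135}$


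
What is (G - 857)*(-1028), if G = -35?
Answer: 916976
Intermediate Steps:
(G - 857)*(-1028) = (-35 - 857)*(-1028) = -892*(-1028) = 916976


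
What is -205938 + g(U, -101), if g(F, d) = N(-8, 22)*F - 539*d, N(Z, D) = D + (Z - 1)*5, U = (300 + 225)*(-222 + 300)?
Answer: -1093349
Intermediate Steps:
U = 40950 (U = 525*78 = 40950)
N(Z, D) = -5 + D + 5*Z (N(Z, D) = D + (-1 + Z)*5 = D + (-5 + 5*Z) = -5 + D + 5*Z)
g(F, d) = -539*d - 23*F (g(F, d) = (-5 + 22 + 5*(-8))*F - 539*d = (-5 + 22 - 40)*F - 539*d = -23*F - 539*d = -539*d - 23*F)
-205938 + g(U, -101) = -205938 + (-539*(-101) - 23*40950) = -205938 + (54439 - 941850) = -205938 - 887411 = -1093349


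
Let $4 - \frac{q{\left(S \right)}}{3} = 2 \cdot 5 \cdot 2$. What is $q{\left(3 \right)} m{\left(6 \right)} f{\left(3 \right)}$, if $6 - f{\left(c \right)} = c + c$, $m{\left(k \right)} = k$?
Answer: $0$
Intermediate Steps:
$q{\left(S \right)} = -48$ ($q{\left(S \right)} = 12 - 3 \cdot 2 \cdot 5 \cdot 2 = 12 - 3 \cdot 10 \cdot 2 = 12 - 60 = -48$)
$f{\left(c \right)} = 6 - 2 c$ ($f{\left(c \right)} = 6 - \left(c + c\right) = 6 - 2 c$)
$q{\left(3 \right)} m{\left(6 \right)} f{\left(3 \right)} = \left(-48\right) 6 \left(6 - 6\right) = - 288 \left(6 - 6\right) = \left(-288\right) 0 = 0$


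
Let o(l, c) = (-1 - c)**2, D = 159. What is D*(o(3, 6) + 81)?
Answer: 20670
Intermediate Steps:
D*(o(3, 6) + 81) = 159*((1 + 6)**2 + 81) = 159*(7**2 + 81) = 159*(49 + 81) = 159*130 = 20670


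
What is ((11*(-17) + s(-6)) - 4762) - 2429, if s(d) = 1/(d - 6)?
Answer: -88537/12 ≈ -7378.1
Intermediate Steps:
s(d) = 1/(-6 + d)
((11*(-17) + s(-6)) - 4762) - 2429 = ((11*(-17) + 1/(-6 - 6)) - 4762) - 2429 = ((-187 + 1/(-12)) - 4762) - 2429 = ((-187 - 1/12) - 4762) - 2429 = (-2245/12 - 4762) - 2429 = -59389/12 - 2429 = -88537/12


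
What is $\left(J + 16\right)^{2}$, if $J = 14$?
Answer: $900$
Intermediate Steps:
$\left(J + 16\right)^{2} = \left(14 + 16\right)^{2} = 30^{2} = 900$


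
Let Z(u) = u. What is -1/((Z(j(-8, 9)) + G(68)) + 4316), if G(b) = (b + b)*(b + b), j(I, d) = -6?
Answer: -1/22806 ≈ -4.3848e-5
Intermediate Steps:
G(b) = 4*b² (G(b) = (2*b)*(2*b) = 4*b²)
-1/((Z(j(-8, 9)) + G(68)) + 4316) = -1/((-6 + 4*68²) + 4316) = -1/((-6 + 4*4624) + 4316) = -1/((-6 + 18496) + 4316) = -1/(18490 + 4316) = -1/22806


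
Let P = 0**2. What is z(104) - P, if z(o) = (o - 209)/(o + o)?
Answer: -105/208 ≈ -0.50481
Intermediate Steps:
z(o) = (-209 + o)/(2*o) (z(o) = (-209 + o)/((2*o)) = (-209 + o)*(1/(2*o)) = (-209 + o)/(2*o))
P = 0
z(104) - P = (1/2)*(-209 + 104)/104 - 1*0 = (1/2)*(1/104)*(-105) + 0 = -105/208 + 0 = -105/208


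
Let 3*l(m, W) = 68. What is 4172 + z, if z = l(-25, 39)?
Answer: 12584/3 ≈ 4194.7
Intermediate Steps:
l(m, W) = 68/3 (l(m, W) = (1/3)*68 = 68/3)
z = 68/3 ≈ 22.667
4172 + z = 4172 + 68/3 = 12584/3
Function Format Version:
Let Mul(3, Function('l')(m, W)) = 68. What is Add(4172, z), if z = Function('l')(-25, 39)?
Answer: Rational(12584, 3) ≈ 4194.7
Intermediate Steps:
Function('l')(m, W) = Rational(68, 3) (Function('l')(m, W) = Mul(Rational(1, 3), 68) = Rational(68, 3))
z = Rational(68, 3) ≈ 22.667
Add(4172, z) = Add(4172, Rational(68, 3)) = Rational(12584, 3)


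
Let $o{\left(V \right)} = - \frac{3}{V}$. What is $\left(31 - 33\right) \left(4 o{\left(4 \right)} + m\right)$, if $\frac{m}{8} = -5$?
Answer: $86$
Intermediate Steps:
$m = -40$ ($m = 8 \left(-5\right) = -40$)
$\left(31 - 33\right) \left(4 o{\left(4 \right)} + m\right) = \left(31 - 33\right) \left(4 \left(- \frac{3}{4}\right) - 40\right) = - 2 \left(4 \left(\left(-3\right) \frac{1}{4}\right) - 40\right) = - 2 \left(4 \left(- \frac{3}{4}\right) - 40\right) = - 2 \left(-3 - 40\right) = \left(-2\right) \left(-43\right) = 86$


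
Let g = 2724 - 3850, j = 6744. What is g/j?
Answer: -563/3372 ≈ -0.16696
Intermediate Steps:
g = -1126
g/j = -1126/6744 = -1126*1/6744 = -563/3372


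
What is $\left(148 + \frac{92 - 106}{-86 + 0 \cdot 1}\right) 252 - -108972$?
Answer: $\frac{6291288}{43} \approx 1.4631 \cdot 10^{5}$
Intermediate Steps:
$\left(148 + \frac{92 - 106}{-86 + 0 \cdot 1}\right) 252 - -108972 = \left(148 - \frac{14}{-86 + 0}\right) 252 + 108972 = \left(148 - \frac{14}{-86}\right) 252 + 108972 = \left(148 - - \frac{7}{43}\right) 252 + 108972 = \left(148 + \frac{7}{43}\right) 252 + 108972 = \frac{6371}{43} \cdot 252 + 108972 = \frac{1605492}{43} + 108972 = \frac{6291288}{43}$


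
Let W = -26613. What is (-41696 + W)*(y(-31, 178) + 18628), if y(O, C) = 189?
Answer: -1285370453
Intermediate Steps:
(-41696 + W)*(y(-31, 178) + 18628) = (-41696 - 26613)*(189 + 18628) = -68309*18817 = -1285370453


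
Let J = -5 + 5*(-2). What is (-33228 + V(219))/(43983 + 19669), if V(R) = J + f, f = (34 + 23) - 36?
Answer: -16611/31826 ≈ -0.52193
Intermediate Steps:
J = -15 (J = -5 - 10 = -15)
f = 21 (f = 57 - 36 = 21)
V(R) = 6 (V(R) = -15 + 21 = 6)
(-33228 + V(219))/(43983 + 19669) = (-33228 + 6)/(43983 + 19669) = -33222/63652 = -33222*1/63652 = -16611/31826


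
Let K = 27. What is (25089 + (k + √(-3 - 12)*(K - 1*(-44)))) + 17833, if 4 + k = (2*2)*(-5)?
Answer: 42898 + 71*I*√15 ≈ 42898.0 + 274.98*I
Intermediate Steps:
k = -24 (k = -4 + (2*2)*(-5) = -4 + 4*(-5) = -4 - 20 = -24)
(25089 + (k + √(-3 - 12)*(K - 1*(-44)))) + 17833 = (25089 + (-24 + √(-3 - 12)*(27 - 1*(-44)))) + 17833 = (25089 + (-24 + √(-15)*(27 + 44))) + 17833 = (25089 + (-24 + (I*√15)*71)) + 17833 = (25089 + (-24 + 71*I*√15)) + 17833 = (25065 + 71*I*√15) + 17833 = 42898 + 71*I*√15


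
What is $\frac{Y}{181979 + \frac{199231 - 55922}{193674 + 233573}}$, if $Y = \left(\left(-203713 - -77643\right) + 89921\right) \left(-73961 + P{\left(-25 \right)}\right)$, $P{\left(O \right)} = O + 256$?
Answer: $\frac{569363402217595}{38875062561} \approx 14646.0$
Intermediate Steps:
$P{\left(O \right)} = 256 + O$
$Y = 2665265770$ ($Y = \left(\left(-203713 - -77643\right) + 89921\right) \left(-73961 + \left(256 - 25\right)\right) = \left(\left(-203713 + 77643\right) + 89921\right) \left(-73961 + 231\right) = \left(-126070 + 89921\right) \left(-73730\right) = \left(-36149\right) \left(-73730\right) = 2665265770$)
$\frac{Y}{181979 + \frac{199231 - 55922}{193674 + 233573}} = \frac{2665265770}{181979 + \frac{199231 - 55922}{193674 + 233573}} = \frac{2665265770}{181979 + \frac{143309}{427247}} = \frac{2665265770}{\frac{77750125122}{427247}} = 2665265770 \cdot \frac{427247}{77750125122} = \frac{569363402217595}{38875062561}$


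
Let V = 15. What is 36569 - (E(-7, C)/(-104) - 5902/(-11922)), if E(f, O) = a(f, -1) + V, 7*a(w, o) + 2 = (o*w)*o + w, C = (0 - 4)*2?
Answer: 158693507153/4339608 ≈ 36569.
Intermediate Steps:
C = -8 (C = -4*2 = -8)
a(w, o) = -2/7 + w/7 + w*o**2/7 (a(w, o) = -2/7 + ((o*w)*o + w)/7 = -2/7 + (w*o**2 + w)/7 = -2/7 + (w + w*o**2)/7 = -2/7 + (w/7 + w*o**2/7) = -2/7 + w/7 + w*o**2/7)
E(f, O) = 103/7 + 2*f/7 (E(f, O) = (-2/7 + f/7 + (1/7)*f*(-1)**2) + 15 = (-2/7 + f/7 + (1/7)*f*1) + 15 = (-2/7 + f/7 + f/7) + 15 = (-2/7 + 2*f/7) + 15 = 103/7 + 2*f/7)
36569 - (E(-7, C)/(-104) - 5902/(-11922)) = 36569 - ((103/7 + (2/7)*(-7))/(-104) - 5902/(-11922)) = 36569 - ((103/7 - 2)*(-1/104) - 5902*(-1/11922)) = 36569 - ((89/7)*(-1/104) + 2951/5961) = 36569 - (-89/728 + 2951/5961) = 36569 - 1*1617799/4339608 = 36569 - 1617799/4339608 = 158693507153/4339608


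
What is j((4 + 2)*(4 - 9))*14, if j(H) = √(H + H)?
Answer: 28*I*√15 ≈ 108.44*I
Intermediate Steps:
j(H) = √2*√H (j(H) = √(2*H) = √2*√H)
j((4 + 2)*(4 - 9))*14 = (√2*√((4 + 2)*(4 - 9)))*14 = (√2*√(6*(-5)))*14 = (√2*√(-30))*14 = (√2*(I*√30))*14 = (2*I*√15)*14 = 28*I*√15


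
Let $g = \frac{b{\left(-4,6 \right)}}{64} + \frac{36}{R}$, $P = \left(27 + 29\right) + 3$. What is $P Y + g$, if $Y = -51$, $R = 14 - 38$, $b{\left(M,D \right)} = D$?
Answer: $- \frac{96333}{32} \approx -3010.4$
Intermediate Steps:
$R = -24$
$P = 59$ ($P = 56 + 3 = 59$)
$g = - \frac{45}{32}$ ($g = \frac{6}{64} + \frac{36}{-24} = 6 \cdot \frac{1}{64} + 36 \left(- \frac{1}{24}\right) = \frac{3}{32} - \frac{3}{2} = - \frac{45}{32} \approx -1.4063$)
$P Y + g = 59 \left(-51\right) - \frac{45}{32} = -3009 - \frac{45}{32} = - \frac{96333}{32}$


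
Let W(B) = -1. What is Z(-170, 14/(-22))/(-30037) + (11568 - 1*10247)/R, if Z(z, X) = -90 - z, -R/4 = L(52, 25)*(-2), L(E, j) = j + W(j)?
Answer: 39663517/5767104 ≈ 6.8775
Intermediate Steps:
L(E, j) = -1 + j (L(E, j) = j - 1 = -1 + j)
R = 192 (R = -4*(-1 + 25)*(-2) = -96*(-2) = -4*(-48) = 192)
Z(-170, 14/(-22))/(-30037) + (11568 - 1*10247)/R = (-90 - 1*(-170))/(-30037) + (11568 - 1*10247)/192 = (-90 + 170)*(-1/30037) + (11568 - 10247)*(1/192) = 80*(-1/30037) + 1321*(1/192) = -80/30037 + 1321/192 = 39663517/5767104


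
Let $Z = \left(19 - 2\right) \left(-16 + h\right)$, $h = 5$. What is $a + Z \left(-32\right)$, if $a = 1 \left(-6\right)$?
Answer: $5978$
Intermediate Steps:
$Z = -187$ ($Z = \left(19 - 2\right) \left(-16 + 5\right) = 17 \left(-11\right) = -187$)
$a = -6$
$a + Z \left(-32\right) = -6 - -5984 = -6 + 5984 = 5978$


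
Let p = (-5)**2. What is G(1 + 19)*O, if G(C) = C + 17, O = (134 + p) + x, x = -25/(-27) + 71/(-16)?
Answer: 2485327/432 ≈ 5753.1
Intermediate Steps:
x = -1517/432 (x = -25*(-1/27) + 71*(-1/16) = 25/27 - 71/16 = -1517/432 ≈ -3.5116)
p = 25
O = 67171/432 (O = (134 + 25) - 1517/432 = 159 - 1517/432 = 67171/432 ≈ 155.49)
G(C) = 17 + C
G(1 + 19)*O = (17 + (1 + 19))*(67171/432) = (17 + 20)*(67171/432) = 37*(67171/432) = 2485327/432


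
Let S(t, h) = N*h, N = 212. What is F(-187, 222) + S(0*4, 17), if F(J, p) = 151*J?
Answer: -24633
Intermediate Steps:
S(t, h) = 212*h
F(-187, 222) + S(0*4, 17) = 151*(-187) + 212*17 = -28237 + 3604 = -24633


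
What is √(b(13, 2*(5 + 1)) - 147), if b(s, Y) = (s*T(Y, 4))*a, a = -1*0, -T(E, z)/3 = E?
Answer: 7*I*√3 ≈ 12.124*I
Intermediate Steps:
T(E, z) = -3*E
a = 0
b(s, Y) = 0 (b(s, Y) = (s*(-3*Y))*0 = -3*Y*s*0 = 0)
√(b(13, 2*(5 + 1)) - 147) = √(0 - 147) = √(-147) = 7*I*√3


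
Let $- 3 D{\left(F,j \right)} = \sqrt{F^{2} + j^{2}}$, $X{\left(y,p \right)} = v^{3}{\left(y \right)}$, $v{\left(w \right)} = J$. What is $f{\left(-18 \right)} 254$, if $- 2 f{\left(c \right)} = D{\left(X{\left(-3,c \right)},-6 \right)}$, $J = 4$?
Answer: $\frac{254 \sqrt{1033}}{3} \approx 2721.2$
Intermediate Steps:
$v{\left(w \right)} = 4$
$X{\left(y,p \right)} = 64$ ($X{\left(y,p \right)} = 4^{3} = 64$)
$D{\left(F,j \right)} = - \frac{\sqrt{F^{2} + j^{2}}}{3}$
$f{\left(c \right)} = \frac{\sqrt{1033}}{3}$ ($f{\left(c \right)} = - \frac{\left(- \frac{1}{3}\right) \sqrt{64^{2} + \left(-6\right)^{2}}}{2} = - \frac{\left(- \frac{1}{3}\right) \sqrt{4096 + 36}}{2} = - \frac{\left(- \frac{1}{3}\right) \sqrt{4132}}{2} = - \frac{\left(- \frac{1}{3}\right) 2 \sqrt{1033}}{2} = - \frac{\left(- \frac{2}{3}\right) \sqrt{1033}}{2} = \frac{\sqrt{1033}}{3}$)
$f{\left(-18 \right)} 254 = \frac{\sqrt{1033}}{3} \cdot 254 = \frac{254 \sqrt{1033}}{3}$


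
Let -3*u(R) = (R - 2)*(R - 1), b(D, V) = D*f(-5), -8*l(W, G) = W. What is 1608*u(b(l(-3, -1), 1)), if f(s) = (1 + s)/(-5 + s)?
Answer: -42143/50 ≈ -842.86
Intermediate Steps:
l(W, G) = -W/8
f(s) = (1 + s)/(-5 + s)
b(D, V) = 2*D/5 (b(D, V) = D*((1 - 5)/(-5 - 5)) = D*(-4/(-10)) = D*(-⅒*(-4)) = D*(⅖) = 2*D/5)
u(R) = -(-1 + R)*(-2 + R)/3 (u(R) = -(R - 2)*(R - 1)/3 = -(-2 + R)*(-1 + R)/3 = -(-1 + R)*(-2 + R)/3)
1608*u(b(l(-3, -1), 1)) = 1608*(-⅔ + 2*(-⅛*(-3))/5 - (2*(-⅛*(-3))/5)²/3) = 1608*(-⅔ + (⅖)*(3/8) - ((⅖)*(3/8))²/3) = 1608*(-⅔ + 3/20 - (3/20)²/3) = 1608*(-⅔ + 3/20 - ⅓*9/400) = 1608*(-⅔ + 3/20 - 3/400) = 1608*(-629/1200) = -42143/50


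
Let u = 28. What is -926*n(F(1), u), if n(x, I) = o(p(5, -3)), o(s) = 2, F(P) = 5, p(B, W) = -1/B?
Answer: -1852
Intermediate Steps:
n(x, I) = 2
-926*n(F(1), u) = -926*2 = -1852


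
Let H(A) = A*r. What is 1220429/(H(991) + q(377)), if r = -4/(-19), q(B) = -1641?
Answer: -23188151/27215 ≈ -852.04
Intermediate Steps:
r = 4/19 (r = -4*(-1/19) = 4/19 ≈ 0.21053)
H(A) = 4*A/19 (H(A) = A*(4/19) = 4*A/19)
1220429/(H(991) + q(377)) = 1220429/((4/19)*991 - 1641) = 1220429/(3964/19 - 1641) = 1220429/(-27215/19) = 1220429*(-19/27215) = -23188151/27215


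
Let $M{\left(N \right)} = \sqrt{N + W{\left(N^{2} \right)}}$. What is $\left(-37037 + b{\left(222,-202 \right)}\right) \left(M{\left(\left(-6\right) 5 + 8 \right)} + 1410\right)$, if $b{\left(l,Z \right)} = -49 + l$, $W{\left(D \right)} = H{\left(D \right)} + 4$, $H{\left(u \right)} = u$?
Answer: $-51978240 - 36864 \sqrt{466} \approx -5.2774 \cdot 10^{7}$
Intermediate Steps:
$W{\left(D \right)} = 4 + D$ ($W{\left(D \right)} = D + 4 = 4 + D$)
$M{\left(N \right)} = \sqrt{4 + N + N^{2}}$ ($M{\left(N \right)} = \sqrt{N + \left(4 + N^{2}\right)} = \sqrt{4 + N + N^{2}}$)
$\left(-37037 + b{\left(222,-202 \right)}\right) \left(M{\left(\left(-6\right) 5 + 8 \right)} + 1410\right) = \left(-37037 + \left(-49 + 222\right)\right) \left(\sqrt{4 + \left(\left(-6\right) 5 + 8\right) + \left(\left(-6\right) 5 + 8\right)^{2}} + 1410\right) = \left(-37037 + 173\right) \left(\sqrt{4 + \left(-30 + 8\right) + \left(-30 + 8\right)^{2}} + 1410\right) = - 36864 \left(\sqrt{4 - 22 + \left(-22\right)^{2}} + 1410\right) = - 36864 \left(\sqrt{4 - 22 + 484} + 1410\right) = - 36864 \left(\sqrt{466} + 1410\right) = - 36864 \left(1410 + \sqrt{466}\right) = -51978240 - 36864 \sqrt{466}$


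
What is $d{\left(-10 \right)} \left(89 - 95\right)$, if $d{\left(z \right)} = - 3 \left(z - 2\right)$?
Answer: $-216$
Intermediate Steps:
$d{\left(z \right)} = 6 - 3 z$ ($d{\left(z \right)} = - 3 \left(-2 + z\right) = 6 - 3 z$)
$d{\left(-10 \right)} \left(89 - 95\right) = \left(6 - -30\right) \left(89 - 95\right) = \left(6 + 30\right) \left(-6\right) = 36 \left(-6\right) = -216$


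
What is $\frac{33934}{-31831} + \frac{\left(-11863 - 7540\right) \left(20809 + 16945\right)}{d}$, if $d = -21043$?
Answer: $\frac{23316794105160}{669819733} \approx 34811.0$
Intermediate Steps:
$\frac{33934}{-31831} + \frac{\left(-11863 - 7540\right) \left(20809 + 16945\right)}{d} = \frac{33934}{-31831} + \frac{\left(-11863 - 7540\right) \left(20809 + 16945\right)}{-21043} = 33934 \left(- \frac{1}{31831}\right) + \left(-19403\right) 37754 \left(- \frac{1}{21043}\right) = - \frac{33934}{31831} - - \frac{732540862}{21043} = - \frac{33934}{31831} + \frac{732540862}{21043} = \frac{23316794105160}{669819733}$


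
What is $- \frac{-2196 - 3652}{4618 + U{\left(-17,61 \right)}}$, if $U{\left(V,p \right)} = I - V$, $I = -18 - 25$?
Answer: $\frac{731}{574} \approx 1.2735$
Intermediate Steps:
$I = -43$ ($I = -18 - 25 = -43$)
$U{\left(V,p \right)} = -43 - V$
$- \frac{-2196 - 3652}{4618 + U{\left(-17,61 \right)}} = - \frac{-2196 - 3652}{4618 - 26} = - \frac{-5848}{4618 + \left(-43 + 17\right)} = - \frac{-5848}{4618 - 26} = - \frac{-5848}{4592} = \left(-1\right) \left(- \frac{731}{574}\right) = \frac{731}{574}$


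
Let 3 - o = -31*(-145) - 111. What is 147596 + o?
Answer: 143215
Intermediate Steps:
o = -4381 (o = 3 - (-31*(-145) - 111) = 3 - (4495 - 111) = 3 - 1*4384 = 3 - 4384 = -4381)
147596 + o = 147596 - 4381 = 143215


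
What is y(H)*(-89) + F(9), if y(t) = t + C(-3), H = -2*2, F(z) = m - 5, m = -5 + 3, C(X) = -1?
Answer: 438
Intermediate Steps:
m = -2
F(z) = -7 (F(z) = -2 - 5 = -7)
H = -4 (H = -1*4 = -4)
y(t) = -1 + t (y(t) = t - 1 = -1 + t)
y(H)*(-89) + F(9) = (-1 - 4)*(-89) - 7 = -5*(-89) - 7 = 445 - 7 = 438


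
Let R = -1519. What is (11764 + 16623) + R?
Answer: 26868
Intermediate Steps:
(11764 + 16623) + R = (11764 + 16623) - 1519 = 28387 - 1519 = 26868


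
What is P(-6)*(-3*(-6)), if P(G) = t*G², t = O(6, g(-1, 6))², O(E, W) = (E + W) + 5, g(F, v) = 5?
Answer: 165888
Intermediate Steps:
O(E, W) = 5 + E + W
t = 256 (t = (5 + 6 + 5)² = 16² = 256)
P(G) = 256*G²
P(-6)*(-3*(-6)) = (256*(-6)²)*(-3*(-6)) = (256*36)*18 = 9216*18 = 165888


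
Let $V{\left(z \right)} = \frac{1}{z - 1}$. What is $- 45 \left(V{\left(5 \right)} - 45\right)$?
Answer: $\frac{8055}{4} \approx 2013.8$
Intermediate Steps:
$V{\left(z \right)} = \frac{1}{-1 + z}$
$- 45 \left(V{\left(5 \right)} - 45\right) = - 45 \left(\frac{1}{-1 + 5} - 45\right) = - 45 \left(\frac{1}{4} - 45\right) = \left(-45\right) \left(- \frac{179}{4}\right) = \frac{8055}{4}$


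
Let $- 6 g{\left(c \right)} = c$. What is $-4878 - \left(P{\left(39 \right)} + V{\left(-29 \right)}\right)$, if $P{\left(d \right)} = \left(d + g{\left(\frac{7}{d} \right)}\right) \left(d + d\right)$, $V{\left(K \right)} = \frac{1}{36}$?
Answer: $- \frac{285037}{36} \approx -7917.7$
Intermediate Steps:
$V{\left(K \right)} = \frac{1}{36}$
$g{\left(c \right)} = - \frac{c}{6}$
$P{\left(d \right)} = 2 d \left(d - \frac{7}{6 d}\right)$ ($P{\left(d \right)} = \left(d - \frac{7 \frac{1}{d}}{6}\right) \left(d + d\right) = \left(d - \frac{7}{6 d}\right) 2 d = 2 d \left(d - \frac{7}{6 d}\right)$)
$-4878 - \left(P{\left(39 \right)} + V{\left(-29 \right)}\right) = -4878 - \left(\left(- \frac{7}{3} + 2 \cdot 39^{2}\right) + \frac{1}{36}\right) = -4878 - \left(\left(- \frac{7}{3} + 2 \cdot 1521\right) + \frac{1}{36}\right) = -4878 - \left(\left(- \frac{7}{3} + 3042\right) + \frac{1}{36}\right) = -4878 - \left(\frac{9119}{3} + \frac{1}{36}\right) = -4878 - \frac{109429}{36} = - \frac{285037}{36}$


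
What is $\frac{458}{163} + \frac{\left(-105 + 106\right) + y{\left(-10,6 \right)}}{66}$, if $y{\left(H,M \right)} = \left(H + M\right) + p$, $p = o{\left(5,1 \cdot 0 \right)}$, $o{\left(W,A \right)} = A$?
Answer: $\frac{9913}{3586} \approx 2.7644$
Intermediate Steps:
$p = 0$ ($p = 1 \cdot 0 = 0$)
$y{\left(H,M \right)} = H + M$ ($y{\left(H,M \right)} = \left(H + M\right) + 0 = H + M$)
$\frac{458}{163} + \frac{\left(-105 + 106\right) + y{\left(-10,6 \right)}}{66} = \frac{458}{163} + \frac{\left(-105 + 106\right) + \left(-10 + 6\right)}{66} = 458 \cdot \frac{1}{163} + \left(1 - 4\right) \frac{1}{66} = \frac{458}{163} - \frac{1}{22} = \frac{9913}{3586}$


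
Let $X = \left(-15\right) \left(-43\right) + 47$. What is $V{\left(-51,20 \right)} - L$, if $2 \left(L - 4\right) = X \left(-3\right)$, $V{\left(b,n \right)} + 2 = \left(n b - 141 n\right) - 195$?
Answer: $-3003$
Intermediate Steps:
$X = 692$ ($X = 645 + 47 = 692$)
$V{\left(b,n \right)} = -197 - 141 n + b n$ ($V{\left(b,n \right)} = -2 - \left(195 + 141 n - n b\right) = -2 - \left(195 + 141 n - b n\right) = -197 - 141 n + b n$)
$L = -1034$ ($L = 4 + \frac{692 \left(-3\right)}{2} = 4 + \frac{1}{2} \left(-2076\right) = 4 - 1038 = -1034$)
$V{\left(-51,20 \right)} - L = \left(-197 - 2820 - 1020\right) - -1034 = \left(-197 - 2820 - 1020\right) + 1034 = -4037 + 1034 = -3003$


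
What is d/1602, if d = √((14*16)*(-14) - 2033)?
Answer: I*√5169/1602 ≈ 0.044879*I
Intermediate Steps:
d = I*√5169 (d = √(224*(-14) - 2033) = √(-3136 - 2033) = √(-5169) = I*√5169 ≈ 71.896*I)
d/1602 = (I*√5169)/1602 = (I*√5169)*(1/1602) = I*√5169/1602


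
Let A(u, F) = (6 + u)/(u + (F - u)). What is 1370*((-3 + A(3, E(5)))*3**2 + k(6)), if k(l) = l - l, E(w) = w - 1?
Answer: -18495/2 ≈ -9247.5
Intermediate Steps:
E(w) = -1 + w
A(u, F) = (6 + u)/F
k(l) = 0
1370*((-3 + A(3, E(5)))*3**2 + k(6)) = 1370*((-3 + (6 + 3)/(-1 + 5))*3**2 + 0) = 1370*((-3 + 9/4)*9 + 0) = 1370*(-3/4*9 + 0) = 1370*(-27/4 + 0) = 1370*(-27/4) = -18495/2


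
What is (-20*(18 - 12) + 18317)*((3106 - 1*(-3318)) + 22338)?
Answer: 523382114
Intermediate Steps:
(-20*(18 - 12) + 18317)*((3106 - 1*(-3318)) + 22338) = (-20*6 + 18317)*((3106 + 3318) + 22338) = (-120 + 18317)*(6424 + 22338) = 18197*28762 = 523382114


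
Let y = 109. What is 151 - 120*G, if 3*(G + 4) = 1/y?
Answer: 68739/109 ≈ 630.63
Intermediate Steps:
G = -1307/327 (G = -4 + (1/3)/109 = -4 + (1/3)*(1/109) = -4 + 1/327 = -1307/327 ≈ -3.9969)
151 - 120*G = 151 - 120*(-1307/327) = 151 + 52280/109 = 68739/109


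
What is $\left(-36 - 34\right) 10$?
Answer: $-700$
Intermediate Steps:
$\left(-36 - 34\right) 10 = \left(-70\right) 10 = -700$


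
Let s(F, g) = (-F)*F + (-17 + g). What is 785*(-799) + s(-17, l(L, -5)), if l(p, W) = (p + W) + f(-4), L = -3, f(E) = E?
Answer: -627533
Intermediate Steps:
l(p, W) = -4 + W + p (l(p, W) = (p + W) - 4 = (W + p) - 4 = -4 + W + p)
s(F, g) = -17 + g - F² (s(F, g) = -F² + (-17 + g) = -17 + g - F²)
785*(-799) + s(-17, l(L, -5)) = 785*(-799) + (-17 + (-4 - 5 - 3) - 1*(-17)²) = -627215 + (-17 - 12 - 1*289) = -627215 + (-17 - 12 - 289) = -627215 - 318 = -627533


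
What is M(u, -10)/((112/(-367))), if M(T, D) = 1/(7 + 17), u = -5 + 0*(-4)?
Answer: -367/2688 ≈ -0.13653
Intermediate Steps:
u = -5 (u = -5 + 0 = -5)
M(T, D) = 1/24
M(u, -10)/((112/(-367))) = 1/(24*((112/(-367)))) = 1/(24*((112*(-1/367)))) = 1/(24*(-112/367)) = (1/24)*(-367/112) = -367/2688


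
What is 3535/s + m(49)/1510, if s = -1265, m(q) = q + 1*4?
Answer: -1054161/382030 ≈ -2.7594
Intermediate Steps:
m(q) = 4 + q (m(q) = q + 4 = 4 + q)
3535/s + m(49)/1510 = 3535/(-1265) + (4 + 49)/1510 = 3535*(-1/1265) + 53*(1/1510) = -707/253 + 53/1510 = -1054161/382030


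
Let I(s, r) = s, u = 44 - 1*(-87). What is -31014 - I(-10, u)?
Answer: -31004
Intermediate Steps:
u = 131 (u = 44 + 87 = 131)
-31014 - I(-10, u) = -31014 - 1*(-10) = -31014 + 10 = -31004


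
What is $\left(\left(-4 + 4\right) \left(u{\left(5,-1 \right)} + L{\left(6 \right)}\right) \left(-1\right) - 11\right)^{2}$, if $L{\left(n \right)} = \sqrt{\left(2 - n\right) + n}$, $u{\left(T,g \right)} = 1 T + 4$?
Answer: $121$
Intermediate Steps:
$u{\left(T,g \right)} = 4 + T$ ($u{\left(T,g \right)} = T + 4 = 4 + T$)
$L{\left(n \right)} = \sqrt{2}$
$\left(\left(-4 + 4\right) \left(u{\left(5,-1 \right)} + L{\left(6 \right)}\right) \left(-1\right) - 11\right)^{2} = \left(\left(-4 + 4\right) \left(\left(4 + 5\right) + \sqrt{2}\right) \left(-1\right) - 11\right)^{2} = \left(0 \left(9 + \sqrt{2}\right) \left(-1\right) - 11\right)^{2} = \left(0 \left(-1\right) - 11\right)^{2} = \left(0 - 11\right)^{2} = \left(-11\right)^{2} = 121$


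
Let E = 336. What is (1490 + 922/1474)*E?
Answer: 369126576/737 ≈ 5.0085e+5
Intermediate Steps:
(1490 + 922/1474)*E = (1490 + 922/1474)*336 = (1490 + 922*(1/1474))*336 = (1490 + 461/737)*336 = (1098591/737)*336 = 369126576/737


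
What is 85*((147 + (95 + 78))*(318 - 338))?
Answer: -544000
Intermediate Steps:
85*((147 + (95 + 78))*(318 - 338)) = 85*((147 + 173)*(-20)) = 85*(320*(-20)) = 85*(-6400) = -544000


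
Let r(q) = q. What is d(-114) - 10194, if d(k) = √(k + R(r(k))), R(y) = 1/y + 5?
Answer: -10194 + 17*I*√4902/114 ≈ -10194.0 + 10.441*I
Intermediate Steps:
R(y) = 5 + 1/y
d(k) = √(5 + k + 1/k) (d(k) = √(k + (5 + 1/k)) = √(5 + k + 1/k))
d(-114) - 10194 = √(5 - 114 + 1/(-114)) - 10194 = √(5 - 114 - 1/114) - 10194 = √(-12427/114) - 10194 = 17*I*√4902/114 - 10194 = -10194 + 17*I*√4902/114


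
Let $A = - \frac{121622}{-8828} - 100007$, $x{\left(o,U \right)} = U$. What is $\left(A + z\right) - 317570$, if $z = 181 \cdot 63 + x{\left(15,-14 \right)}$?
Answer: $- \frac{1792853021}{4414} \approx -4.0617 \cdot 10^{5}$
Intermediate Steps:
$A = - \frac{441370087}{4414}$ ($A = \left(-121622\right) \left(- \frac{1}{8828}\right) - 100007 = \frac{60811}{4414} - 100007 = - \frac{441370087}{4414} \approx -99993.0$)
$z = 11389$ ($z = 181 \cdot 63 - 14 = 11403 - 14 = 11389$)
$\left(A + z\right) - 317570 = \left(- \frac{441370087}{4414} + 11389\right) - 317570 = - \frac{391099041}{4414} - 317570 = - \frac{1792853021}{4414}$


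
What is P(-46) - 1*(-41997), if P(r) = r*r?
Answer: 44113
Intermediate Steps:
P(r) = r**2
P(-46) - 1*(-41997) = (-46)**2 - 1*(-41997) = 2116 + 41997 = 44113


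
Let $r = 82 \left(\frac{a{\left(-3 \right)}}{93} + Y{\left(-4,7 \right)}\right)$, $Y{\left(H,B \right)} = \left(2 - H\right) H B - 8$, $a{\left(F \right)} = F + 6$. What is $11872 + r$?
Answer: $- \frac{79278}{31} \approx -2557.4$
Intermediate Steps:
$a{\left(F \right)} = 6 + F$
$Y{\left(H,B \right)} = -8 + B H \left(2 - H\right)$ ($Y{\left(H,B \right)} = H \left(2 - H\right) B - 8 = B H \left(2 - H\right) - 8 = -8 + B H \left(2 - H\right)$)
$r = - \frac{447310}{31}$ ($r = 82 \left(\frac{6 - 3}{93} - \left(8 + 56 + 112\right)\right) = 82 \left(3 \cdot \frac{1}{93} - \left(64 + 112\right)\right) = 82 \left(\frac{1}{31} - 176\right) = 82 \left(- \frac{5455}{31}\right) = - \frac{447310}{31} \approx -14429.0$)
$11872 + r = 11872 - \frac{447310}{31} = - \frac{79278}{31}$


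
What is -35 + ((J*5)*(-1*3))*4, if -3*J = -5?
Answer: -135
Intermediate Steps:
J = 5/3 (J = -⅓*(-5) = 5/3 ≈ 1.6667)
-35 + ((J*5)*(-1*3))*4 = -35 + (((5/3)*5)*(-1*3))*4 = -35 + ((25/3)*(-3))*4 = -35 - 25*4 = -35 - 100 = -135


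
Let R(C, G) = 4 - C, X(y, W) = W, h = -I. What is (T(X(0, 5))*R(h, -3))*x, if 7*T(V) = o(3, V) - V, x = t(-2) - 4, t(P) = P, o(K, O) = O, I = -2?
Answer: 0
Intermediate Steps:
h = 2 (h = -1*(-2) = 2)
x = -6 (x = -2 - 4 = -6)
T(V) = 0 (T(V) = (V - V)/7 = (⅐)*0 = 0)
(T(X(0, 5))*R(h, -3))*x = (0*(4 - 1*2))*(-6) = (0*(4 - 2))*(-6) = (0*2)*(-6) = 0*(-6) = 0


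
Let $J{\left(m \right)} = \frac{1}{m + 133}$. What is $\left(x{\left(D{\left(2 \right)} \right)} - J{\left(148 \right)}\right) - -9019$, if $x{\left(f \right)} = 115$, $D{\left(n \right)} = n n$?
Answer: $\frac{2566653}{281} \approx 9134.0$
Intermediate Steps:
$D{\left(n \right)} = n^{2}$
$J{\left(m \right)} = \frac{1}{133 + m}$
$\left(x{\left(D{\left(2 \right)} \right)} - J{\left(148 \right)}\right) - -9019 = \left(115 - \frac{1}{133 + 148}\right) - -9019 = \left(115 - \frac{1}{281}\right) + 9019 = \frac{32314}{281} + 9019 = \frac{2566653}{281}$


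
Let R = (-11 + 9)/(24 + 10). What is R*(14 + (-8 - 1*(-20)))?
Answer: -26/17 ≈ -1.5294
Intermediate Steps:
R = -1/17 (R = -2/34 = -2*1/34 = -1/17 ≈ -0.058824)
R*(14 + (-8 - 1*(-20))) = -(14 + (-8 - 1*(-20)))/17 = -(14 + (-8 + 20))/17 = -(14 + 12)/17 = -1/17*26 = -26/17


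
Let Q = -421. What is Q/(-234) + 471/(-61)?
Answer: -84533/14274 ≈ -5.9222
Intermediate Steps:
Q/(-234) + 471/(-61) = -421/(-234) + 471/(-61) = -421*(-1/234) + 471*(-1/61) = 421/234 - 471/61 = -84533/14274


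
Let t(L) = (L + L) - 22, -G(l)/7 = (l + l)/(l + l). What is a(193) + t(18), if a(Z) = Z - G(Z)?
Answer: 214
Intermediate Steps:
G(l) = -7 (G(l) = -7*(l + l)/(l + l) = -7*2*l/(2*l) = -7*2*l*1/(2*l) = -7*1 = -7)
t(L) = -22 + 2*L (t(L) = 2*L - 22 = -22 + 2*L)
a(Z) = 7 + Z (a(Z) = Z - 1*(-7) = Z + 7 = 7 + Z)
a(193) + t(18) = (7 + 193) + (-22 + 2*18) = 200 + (-22 + 36) = 200 + 14 = 214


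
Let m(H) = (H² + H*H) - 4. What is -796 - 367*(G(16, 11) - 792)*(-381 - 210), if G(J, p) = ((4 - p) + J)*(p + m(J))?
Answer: 841342667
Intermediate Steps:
m(H) = -4 + 2*H² (m(H) = (H² + H²) - 4 = 2*H² - 4 = -4 + 2*H²)
G(J, p) = (-4 + p + 2*J²)*(4 + J - p) (G(J, p) = ((4 - p) + J)*(p + (-4 + 2*J²)) = (4 + J - p)*(-4 + p + 2*J²) = (-4 + p + 2*J²)*(4 + J - p))
-796 - 367*(G(16, 11) - 792)*(-381 - 210) = -796 - 367*((-16 - 1*11² - 4*16 + 2*16³ + 8*11 + 8*16² + 16*11 - 2*11*16²) - 792)*(-381 - 210) = -796 - 367*((-16 - 1*121 - 64 + 2*4096 + 88 + 8*256 + 176 - 2*11*256) - 792)*(-591) = -796 - 367*((-16 - 121 - 64 + 8192 + 88 + 2048 + 176 - 5632) - 792)*(-591) = -796 - 367*(4671 - 792)*(-591) = -796 - 1423593*(-591) = -796 - 367*(-2292489) = -796 + 841343463 = 841342667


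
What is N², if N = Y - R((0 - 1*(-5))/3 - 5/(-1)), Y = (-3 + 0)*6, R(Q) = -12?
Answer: 36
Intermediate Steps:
Y = -18 (Y = -3*6 = -18)
N = -6 (N = -18 - 1*(-12) = -18 + 12 = -6)
N² = (-6)² = 36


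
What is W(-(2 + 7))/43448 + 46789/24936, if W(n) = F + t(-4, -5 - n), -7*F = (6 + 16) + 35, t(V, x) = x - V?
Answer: 222346787/118498989 ≈ 1.8764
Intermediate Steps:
F = -57/7 (F = -((6 + 16) + 35)/7 = -(22 + 35)/7 = -⅐*57 = -57/7 ≈ -8.1429)
W(n) = -64/7 - n (W(n) = -57/7 + ((-5 - n) - 1*(-4)) = -57/7 + ((-5 - n) + 4) = -57/7 + (-1 - n) = -64/7 - n)
W(-(2 + 7))/43448 + 46789/24936 = (-64/7 - (-1)*(2 + 7))/43448 + 46789/24936 = (-64/7 - (-1)*9)*(1/43448) + 46789*(1/24936) = (-64/7 - 1*(-9))*(1/43448) + 46789/24936 = (-64/7 + 9)*(1/43448) + 46789/24936 = -⅐*1/43448 + 46789/24936 = -1/304136 + 46789/24936 = 222346787/118498989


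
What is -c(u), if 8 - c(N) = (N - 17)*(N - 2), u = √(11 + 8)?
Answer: 45 - 19*√19 ≈ -37.819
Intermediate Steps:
u = √19 ≈ 4.3589
c(N) = 8 - (-17 + N)*(-2 + N) (c(N) = 8 - (N - 17)*(N - 2) = 8 - (-17 + N)*(-2 + N))
-c(u) = -(-26 - (√19)² + 19*√19) = -(-26 - 1*19 + 19*√19) = -(-26 - 19 + 19*√19) = -(-45 + 19*√19) = 45 - 19*√19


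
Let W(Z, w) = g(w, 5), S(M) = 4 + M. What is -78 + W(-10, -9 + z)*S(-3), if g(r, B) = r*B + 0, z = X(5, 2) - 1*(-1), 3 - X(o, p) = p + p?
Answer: -123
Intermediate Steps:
X(o, p) = 3 - 2*p (X(o, p) = 3 - (p + p) = 3 - 2*p)
z = 0 (z = (3 - 2*2) - 1*(-1) = (3 - 4) + 1 = -1 + 1 = 0)
g(r, B) = B*r (g(r, B) = B*r + 0 = B*r)
W(Z, w) = 5*w
-78 + W(-10, -9 + z)*S(-3) = -78 + (5*(-9 + 0))*(4 - 3) = -78 + (5*(-9))*1 = -78 - 45*1 = -78 - 45 = -123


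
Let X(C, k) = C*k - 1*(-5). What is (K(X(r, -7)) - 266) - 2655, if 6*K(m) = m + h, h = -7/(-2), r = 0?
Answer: -35035/12 ≈ -2919.6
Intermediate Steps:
h = 7/2 (h = -7*(-½) = 7/2 ≈ 3.5000)
X(C, k) = 5 + C*k (X(C, k) = C*k + 5 = 5 + C*k)
K(m) = 7/12 + m/6 (K(m) = (m + 7/2)/6 = (7/2 + m)/6 = 7/12 + m/6)
(K(X(r, -7)) - 266) - 2655 = ((7/12 + (5 + 0*(-7))/6) - 266) - 2655 = ((7/12 + (5 + 0)/6) - 266) - 2655 = ((7/12 + (⅙)*5) - 266) - 2655 = ((7/12 + ⅚) - 266) - 2655 = (17/12 - 266) - 2655 = -3175/12 - 2655 = -35035/12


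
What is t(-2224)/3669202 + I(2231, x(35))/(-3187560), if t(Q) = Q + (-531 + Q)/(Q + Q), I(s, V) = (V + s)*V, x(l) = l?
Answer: -33147782556277/1300573129815744 ≈ -0.025487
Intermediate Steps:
I(s, V) = V*(V + s)
t(Q) = Q + (-531 + Q)/(2*Q) (t(Q) = Q + (-531 + Q)/((2*Q)) = Q + (-531 + Q)*(1/(2*Q)) = Q + (-531 + Q)/(2*Q))
t(-2224)/3669202 + I(2231, x(35))/(-3187560) = (1/2 - 2224 - 531/2/(-2224))/3669202 + (35*(35 + 2231))/(-3187560) = (1/2 - 2224 - 531/2*(-1/2224))*(1/3669202) + (35*2266)*(-1/3187560) = (1/2 - 2224 + 531/4448)*(1/3669202) + 79310*(-1/3187560) = -9889597/4448*1/3669202 - 7931/318756 = -9889597/16320610496 - 7931/318756 = -33147782556277/1300573129815744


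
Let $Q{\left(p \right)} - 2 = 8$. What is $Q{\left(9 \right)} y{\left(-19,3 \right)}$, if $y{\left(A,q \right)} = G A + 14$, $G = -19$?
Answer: $3750$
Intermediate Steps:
$Q{\left(p \right)} = 10$ ($Q{\left(p \right)} = 2 + 8 = 10$)
$y{\left(A,q \right)} = 14 - 19 A$ ($y{\left(A,q \right)} = - 19 A + 14 = 14 - 19 A$)
$Q{\left(9 \right)} y{\left(-19,3 \right)} = 10 \left(14 - -361\right) = 10 \left(14 + 361\right) = 10 \cdot 375 = 3750$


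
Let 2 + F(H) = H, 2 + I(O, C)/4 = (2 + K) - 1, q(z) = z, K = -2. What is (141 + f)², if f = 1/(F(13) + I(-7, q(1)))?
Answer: 19600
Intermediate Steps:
I(O, C) = -12 (I(O, C) = -8 + 4*((2 - 2) - 1) = -8 + 4*(0 - 1) = -8 + 4*(-1) = -8 - 4 = -12)
F(H) = -2 + H
f = -1 (f = 1/((-2 + 13) - 12) = 1/(11 - 12) = 1/(-1) = -1)
(141 + f)² = (141 - 1)² = 140² = 19600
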